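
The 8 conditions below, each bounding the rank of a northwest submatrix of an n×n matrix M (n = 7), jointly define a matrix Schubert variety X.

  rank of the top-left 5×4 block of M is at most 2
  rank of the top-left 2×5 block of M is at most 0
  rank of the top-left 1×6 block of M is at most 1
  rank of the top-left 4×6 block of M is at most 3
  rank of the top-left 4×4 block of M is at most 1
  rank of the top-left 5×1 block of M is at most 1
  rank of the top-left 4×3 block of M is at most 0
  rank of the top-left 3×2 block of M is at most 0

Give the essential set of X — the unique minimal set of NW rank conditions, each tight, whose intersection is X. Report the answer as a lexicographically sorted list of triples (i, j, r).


Rank table r_w(7×7) implied by the 8 constraints:

  row 1: 0 0 0 0 0 1 1
  row 2: 0 0 0 0 0 1 2
  row 3: 0 0 0 1 1 2 3
  row 4: 0 0 0 1 2 3 4
  row 5: 1 1 1 2 3 4 5
  row 6: 1 2 2 3 4 5 6
  row 7: 1 2 3 4 5 6 7

reading off 1-entries of Δ²R: w = (6, 7, 4, 5, 1, 2, 3).

D(w) has 16 cells with 2 SE-corners; essential set:

[(2, 5, 0), (4, 3, 0)]


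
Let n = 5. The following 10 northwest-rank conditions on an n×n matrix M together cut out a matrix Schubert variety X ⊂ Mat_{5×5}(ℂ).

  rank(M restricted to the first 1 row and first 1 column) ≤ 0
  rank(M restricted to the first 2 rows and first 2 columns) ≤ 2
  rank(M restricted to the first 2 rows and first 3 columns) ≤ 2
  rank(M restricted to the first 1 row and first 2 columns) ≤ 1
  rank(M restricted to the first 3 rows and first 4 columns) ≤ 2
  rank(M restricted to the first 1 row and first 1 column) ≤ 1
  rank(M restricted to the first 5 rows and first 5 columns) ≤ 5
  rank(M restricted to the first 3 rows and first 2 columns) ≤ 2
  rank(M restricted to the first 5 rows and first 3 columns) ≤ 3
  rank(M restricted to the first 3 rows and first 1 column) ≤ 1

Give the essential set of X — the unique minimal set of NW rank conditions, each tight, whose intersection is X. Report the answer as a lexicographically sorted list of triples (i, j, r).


Recovering R(i,j) via the rank-extension bound from the 10 conditions:

  0, 1, 1, 1, 1
  1, 2, 2, 2, 2
  1, 2, 2, 2, 3
  1, 2, 3, 3, 4
  1, 2, 3, 4, 5

second differences of R give the permutation w = (2, 1, 5, 3, 4).

2 SE-corners of the 3-cell Rothe diagram give Ess(w):

[(1, 1, 0), (3, 4, 2)]


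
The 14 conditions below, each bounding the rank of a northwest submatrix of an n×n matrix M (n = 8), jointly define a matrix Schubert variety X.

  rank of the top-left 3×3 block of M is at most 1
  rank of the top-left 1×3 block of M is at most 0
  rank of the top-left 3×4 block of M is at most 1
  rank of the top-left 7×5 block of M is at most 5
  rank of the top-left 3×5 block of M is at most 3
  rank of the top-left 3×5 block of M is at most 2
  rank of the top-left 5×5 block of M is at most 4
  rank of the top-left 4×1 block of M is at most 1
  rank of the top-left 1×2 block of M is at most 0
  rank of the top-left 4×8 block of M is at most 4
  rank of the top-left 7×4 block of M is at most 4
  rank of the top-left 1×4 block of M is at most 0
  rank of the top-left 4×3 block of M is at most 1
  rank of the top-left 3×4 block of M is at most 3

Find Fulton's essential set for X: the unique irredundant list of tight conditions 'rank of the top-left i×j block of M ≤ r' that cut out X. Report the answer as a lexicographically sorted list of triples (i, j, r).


Rank table r_w(8×8) implied by the 14 constraints:

  R[1]: 0 0 0 0 1 1 1 1
  R[2]: 1 1 1 1 2 2 2 2
  R[3]: 1 1 1 1 2 3 3 3
  R[4]: 1 1 1 2 3 4 4 4
  R[5]: 1 2 2 3 4 5 5 5
  R[6]: 1 2 3 4 5 6 6 6
  R[7]: 1 2 3 4 5 6 7 7
  R[8]: 1 2 3 4 5 6 7 8

reading off 1-entries of Δ²R: w = (5, 1, 6, 4, 2, 3, 7, 8).

Rothe diagram D(w) (9 cells), 3 SE-corners (essential conditions):

[(1, 4, 0), (3, 4, 1), (4, 3, 1)]


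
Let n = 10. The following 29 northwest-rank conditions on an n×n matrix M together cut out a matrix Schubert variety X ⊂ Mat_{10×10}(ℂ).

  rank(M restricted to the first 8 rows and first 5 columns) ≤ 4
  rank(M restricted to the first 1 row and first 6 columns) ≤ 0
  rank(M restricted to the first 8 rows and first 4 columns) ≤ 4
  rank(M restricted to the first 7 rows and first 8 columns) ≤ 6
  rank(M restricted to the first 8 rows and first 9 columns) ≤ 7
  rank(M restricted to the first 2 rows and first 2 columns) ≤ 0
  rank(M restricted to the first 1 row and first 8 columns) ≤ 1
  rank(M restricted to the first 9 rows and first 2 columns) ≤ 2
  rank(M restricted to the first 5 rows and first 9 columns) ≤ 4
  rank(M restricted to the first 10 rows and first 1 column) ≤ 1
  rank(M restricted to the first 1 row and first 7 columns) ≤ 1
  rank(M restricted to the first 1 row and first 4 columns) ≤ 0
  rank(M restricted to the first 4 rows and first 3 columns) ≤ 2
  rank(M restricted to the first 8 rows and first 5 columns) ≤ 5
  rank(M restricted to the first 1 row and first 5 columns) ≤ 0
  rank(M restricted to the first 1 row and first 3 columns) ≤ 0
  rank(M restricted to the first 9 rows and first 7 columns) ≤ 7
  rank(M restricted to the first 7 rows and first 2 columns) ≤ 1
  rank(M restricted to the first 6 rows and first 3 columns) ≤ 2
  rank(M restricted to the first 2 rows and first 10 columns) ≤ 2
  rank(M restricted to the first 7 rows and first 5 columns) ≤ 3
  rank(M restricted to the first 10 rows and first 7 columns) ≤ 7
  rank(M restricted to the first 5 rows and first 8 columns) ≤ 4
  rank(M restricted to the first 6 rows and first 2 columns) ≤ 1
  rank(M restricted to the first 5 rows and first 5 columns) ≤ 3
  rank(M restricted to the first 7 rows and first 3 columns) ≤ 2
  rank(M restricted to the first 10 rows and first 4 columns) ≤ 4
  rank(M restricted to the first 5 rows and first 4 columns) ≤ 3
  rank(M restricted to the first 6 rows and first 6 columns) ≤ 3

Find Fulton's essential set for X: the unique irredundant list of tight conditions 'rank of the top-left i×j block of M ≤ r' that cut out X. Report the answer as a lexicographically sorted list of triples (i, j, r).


Propagating the 29 rank bounds to every northwest block:

  i=1: 0 | 0 | 0 | 0 | 0 | 0 | 1 | 1 | 1 | 1
  i=2: 0 | 0 | 1 | 1 | 1 | 1 | 2 | 2 | 2 | 2
  i=3: 1 | 1 | 2 | 2 | 2 | 2 | 3 | 3 | 3 | 3
  i=4: 1 | 1 | 2 | 3 | 3 | 3 | 4 | 4 | 4 | 4
  i=5: 1 | 1 | 2 | 3 | 3 | 3 | 4 | 4 | 4 | 5
  i=6: 1 | 1 | 2 | 3 | 3 | 3 | 4 | 5 | 5 | 6
  i=7: 1 | 1 | 2 | 3 | 3 | 4 | 5 | 6 | 6 | 7
  i=8: 1 | 2 | 3 | 4 | 4 | 5 | 6 | 7 | 7 | 8
  i=9: 1 | 2 | 3 | 4 | 5 | 6 | 7 | 8 | 8 | 9
  i=10: 1 | 2 | 3 | 4 | 5 | 6 | 7 | 8 | 9 | 10

second differences of R give the permutation w = (7, 3, 1, 4, 10, 8, 6, 2, 5, 9).

|D(w)|=19, |Ess(w)|=6:

[(1, 6, 0), (2, 2, 0), (5, 9, 4), (6, 6, 3), (7, 2, 1), (7, 5, 3)]


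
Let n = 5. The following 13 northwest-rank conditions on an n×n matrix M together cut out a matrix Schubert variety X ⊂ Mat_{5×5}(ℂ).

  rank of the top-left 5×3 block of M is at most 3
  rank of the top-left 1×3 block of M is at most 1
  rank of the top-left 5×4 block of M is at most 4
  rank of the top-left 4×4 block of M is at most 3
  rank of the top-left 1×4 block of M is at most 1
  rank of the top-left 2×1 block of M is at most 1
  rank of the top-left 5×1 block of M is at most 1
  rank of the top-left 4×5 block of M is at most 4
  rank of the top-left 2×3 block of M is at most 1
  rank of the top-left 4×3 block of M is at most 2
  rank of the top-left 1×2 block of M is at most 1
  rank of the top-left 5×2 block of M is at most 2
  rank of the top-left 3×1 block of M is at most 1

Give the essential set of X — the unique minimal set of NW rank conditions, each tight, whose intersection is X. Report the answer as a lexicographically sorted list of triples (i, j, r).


Recovering R(i,j) via the rank-extension bound from the 13 conditions:

  R[1]: 1, 1, 1, 1, 1
  R[2]: 1, 1, 1, 2, 2
  R[3]: 1, 2, 2, 3, 3
  R[4]: 1, 2, 2, 3, 4
  R[5]: 1, 2, 3, 4, 5

the unique w with this rank table is (1, 4, 2, 5, 3).

|D(w)|=3, |Ess(w)|=2:

[(2, 3, 1), (4, 3, 2)]


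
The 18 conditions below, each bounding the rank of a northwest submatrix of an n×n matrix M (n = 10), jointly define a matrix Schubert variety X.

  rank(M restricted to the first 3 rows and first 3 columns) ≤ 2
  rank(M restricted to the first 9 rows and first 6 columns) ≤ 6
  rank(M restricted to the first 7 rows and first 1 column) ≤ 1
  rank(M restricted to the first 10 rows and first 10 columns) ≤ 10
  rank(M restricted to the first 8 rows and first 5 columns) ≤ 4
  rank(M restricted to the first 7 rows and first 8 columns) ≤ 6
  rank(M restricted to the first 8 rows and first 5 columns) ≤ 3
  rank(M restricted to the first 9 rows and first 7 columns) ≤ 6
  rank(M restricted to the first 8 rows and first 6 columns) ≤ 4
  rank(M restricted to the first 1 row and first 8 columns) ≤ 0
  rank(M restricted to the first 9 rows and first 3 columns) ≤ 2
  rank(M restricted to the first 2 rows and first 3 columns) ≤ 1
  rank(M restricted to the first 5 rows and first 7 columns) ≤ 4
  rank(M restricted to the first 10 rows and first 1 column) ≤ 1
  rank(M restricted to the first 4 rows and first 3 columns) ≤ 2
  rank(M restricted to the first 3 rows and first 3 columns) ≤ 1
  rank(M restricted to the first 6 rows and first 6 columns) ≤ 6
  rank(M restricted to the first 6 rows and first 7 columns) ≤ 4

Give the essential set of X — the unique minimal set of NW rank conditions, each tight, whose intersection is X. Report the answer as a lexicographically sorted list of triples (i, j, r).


Reconstructing r_w from the 18 given conditions:

  i=1: 0 0 0 0 0 0 0 0 1 1
  i=2: 1 1 1 1 1 1 1 1 2 2
  i=3: 1 1 1 2 2 2 2 2 3 3
  i=4: 1 2 2 3 3 3 3 3 4 4
  i=5: 1 2 2 3 3 4 4 4 5 5
  i=6: 1 2 2 3 3 4 4 5 6 6
  i=7: 1 2 2 3 3 4 5 6 7 7
  i=8: 1 2 2 3 3 4 5 6 7 8
  i=9: 1 2 2 3 4 5 6 7 8 9
  i=10: 1 2 3 4 5 6 7 8 9 10

reading off 1-entries of Δ²R: w = (9, 1, 4, 2, 6, 8, 7, 10, 5, 3).

Rothe diagram D(w) (20 cells), 5 SE-corners (essential conditions):

[(1, 8, 0), (3, 3, 1), (6, 7, 4), (8, 5, 3), (9, 3, 2)]


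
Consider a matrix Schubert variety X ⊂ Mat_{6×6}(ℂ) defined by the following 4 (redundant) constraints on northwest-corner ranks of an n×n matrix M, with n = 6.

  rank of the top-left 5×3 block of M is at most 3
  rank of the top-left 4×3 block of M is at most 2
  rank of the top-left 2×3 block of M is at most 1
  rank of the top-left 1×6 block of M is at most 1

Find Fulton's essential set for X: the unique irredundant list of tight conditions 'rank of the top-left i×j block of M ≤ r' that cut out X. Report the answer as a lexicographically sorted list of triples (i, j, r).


The tightest implied rank at each (i,j), from the 4 conditions:

  1, 1, 1, 1, 1, 1
  1, 1, 1, 2, 2, 2
  1, 2, 2, 3, 3, 3
  1, 2, 2, 3, 4, 4
  1, 2, 3, 4, 5, 5
  1, 2, 3, 4, 5, 6

so w = (1, 4, 2, 5, 3, 6).

2 SE-corners of the 3-cell Rothe diagram give Ess(w):

[(2, 3, 1), (4, 3, 2)]


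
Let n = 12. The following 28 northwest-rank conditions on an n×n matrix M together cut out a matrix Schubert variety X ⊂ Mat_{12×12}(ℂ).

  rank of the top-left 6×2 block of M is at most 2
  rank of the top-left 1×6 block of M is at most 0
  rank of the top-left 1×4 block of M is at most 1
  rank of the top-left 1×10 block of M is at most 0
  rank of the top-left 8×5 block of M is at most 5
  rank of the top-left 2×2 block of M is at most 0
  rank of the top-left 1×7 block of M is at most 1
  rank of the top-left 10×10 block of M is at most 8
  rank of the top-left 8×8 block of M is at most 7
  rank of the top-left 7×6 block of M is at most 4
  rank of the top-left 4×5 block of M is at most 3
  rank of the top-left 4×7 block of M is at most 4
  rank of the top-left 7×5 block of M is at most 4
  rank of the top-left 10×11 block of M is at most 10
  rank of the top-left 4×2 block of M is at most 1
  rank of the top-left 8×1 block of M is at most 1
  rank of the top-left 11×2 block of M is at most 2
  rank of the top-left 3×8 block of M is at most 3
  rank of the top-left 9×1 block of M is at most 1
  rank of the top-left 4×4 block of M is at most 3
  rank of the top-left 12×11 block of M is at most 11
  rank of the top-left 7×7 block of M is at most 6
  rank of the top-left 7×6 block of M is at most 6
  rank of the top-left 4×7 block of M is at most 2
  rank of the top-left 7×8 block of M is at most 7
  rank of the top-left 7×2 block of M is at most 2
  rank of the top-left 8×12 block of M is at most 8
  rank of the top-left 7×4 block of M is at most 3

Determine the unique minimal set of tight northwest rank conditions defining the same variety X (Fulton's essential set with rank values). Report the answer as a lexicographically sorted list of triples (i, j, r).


The tightest implied rank at each (i,j), from the 28 conditions:

  R[1]: 0  0  0  0  0  0  0  0  0  0  1  1
  R[2]: 0  0  1  1  1  1  1  1  1  1  2  2
  R[3]: 1  1  2  2  2  2  2  2  2  2  3  3
  R[4]: 1  1  2  2  2  2  2  3  3  3  4  4
  R[5]: 1  2  3  3  3  3  3  4  4  4  5  5
  R[6]: 1  2  3  3  4  4  4  5  5  5  6  6
  R[7]: 1  2  3  3  4  4  5  6  6  6  7  7
  R[8]: 1  2  3  4  5  5  6  7  7  7  8  8
  R[9]: 1  2  3  4  5  6  7  8  8  8  9  9
  R[10]: 1  2  3  4  5  6  7  8  8  8  9  10
  R[11]: 1  2  3  4  5  6  7  8  9  9  10  11
  R[12]: 1  2  3  4  5  6  7  8  9  10  11  12

the unique w with this rank table is (11, 3, 1, 8, 2, 5, 7, 4, 6, 12, 9, 10).

D(w) has 22 cells with 7 SE-corners; essential set:

[(1, 10, 0), (2, 2, 0), (4, 2, 1), (4, 7, 2), (7, 4, 3), (7, 6, 4), (10, 10, 8)]


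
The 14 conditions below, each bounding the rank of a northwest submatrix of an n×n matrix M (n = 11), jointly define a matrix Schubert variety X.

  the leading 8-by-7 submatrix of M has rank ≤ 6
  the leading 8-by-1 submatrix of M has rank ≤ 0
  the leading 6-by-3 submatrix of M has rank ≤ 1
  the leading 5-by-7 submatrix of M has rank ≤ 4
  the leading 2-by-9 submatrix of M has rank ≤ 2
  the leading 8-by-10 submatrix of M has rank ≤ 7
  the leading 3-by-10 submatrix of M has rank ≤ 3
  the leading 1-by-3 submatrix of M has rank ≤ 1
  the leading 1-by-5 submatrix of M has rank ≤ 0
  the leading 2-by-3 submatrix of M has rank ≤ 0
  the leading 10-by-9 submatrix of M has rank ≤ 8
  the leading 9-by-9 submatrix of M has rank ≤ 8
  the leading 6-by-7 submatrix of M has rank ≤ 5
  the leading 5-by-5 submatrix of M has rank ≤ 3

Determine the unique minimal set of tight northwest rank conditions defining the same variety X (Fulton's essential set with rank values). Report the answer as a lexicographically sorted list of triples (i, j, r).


Computing R[i][j] = min implied NW-rank bound (n=11, 14 conditions):

  R[1]: 0  0  0  0  0  1  1  1  1  1  1
  R[2]: 0  0  0  1  1  2  2  2  2  2  2
  R[3]: 0  1  1  2  2  3  3  3  3  3  3
  R[4]: 0  1  1  2  3  4  4  4  4  4  4
  R[5]: 0  1  1  2  3  4  4  5  5  5  5
  R[6]: 0  1  1  2  3  4  5  6  6  6  6
  R[7]: 0  1  2  3  4  5  6  7  7  7  7
  R[8]: 0  1  2  3  4  5  6  7  7  7  8
  R[9]: 1  2  3  4  5  6  7  8  8  8  9
  R[10]: 1  2  3  4  5  6  7  8  8  9  10
  R[11]: 1  2  3  4  5  6  7  8  9  10  11

reading off 1-entries of Δ²R: w = (6, 4, 2, 5, 8, 7, 3, 11, 1, 10, 9).

D(w) has 21 cells with 7 SE-corners; essential set:

[(1, 5, 0), (2, 3, 0), (5, 7, 4), (6, 3, 1), (8, 1, 0), (8, 10, 7), (10, 9, 8)]


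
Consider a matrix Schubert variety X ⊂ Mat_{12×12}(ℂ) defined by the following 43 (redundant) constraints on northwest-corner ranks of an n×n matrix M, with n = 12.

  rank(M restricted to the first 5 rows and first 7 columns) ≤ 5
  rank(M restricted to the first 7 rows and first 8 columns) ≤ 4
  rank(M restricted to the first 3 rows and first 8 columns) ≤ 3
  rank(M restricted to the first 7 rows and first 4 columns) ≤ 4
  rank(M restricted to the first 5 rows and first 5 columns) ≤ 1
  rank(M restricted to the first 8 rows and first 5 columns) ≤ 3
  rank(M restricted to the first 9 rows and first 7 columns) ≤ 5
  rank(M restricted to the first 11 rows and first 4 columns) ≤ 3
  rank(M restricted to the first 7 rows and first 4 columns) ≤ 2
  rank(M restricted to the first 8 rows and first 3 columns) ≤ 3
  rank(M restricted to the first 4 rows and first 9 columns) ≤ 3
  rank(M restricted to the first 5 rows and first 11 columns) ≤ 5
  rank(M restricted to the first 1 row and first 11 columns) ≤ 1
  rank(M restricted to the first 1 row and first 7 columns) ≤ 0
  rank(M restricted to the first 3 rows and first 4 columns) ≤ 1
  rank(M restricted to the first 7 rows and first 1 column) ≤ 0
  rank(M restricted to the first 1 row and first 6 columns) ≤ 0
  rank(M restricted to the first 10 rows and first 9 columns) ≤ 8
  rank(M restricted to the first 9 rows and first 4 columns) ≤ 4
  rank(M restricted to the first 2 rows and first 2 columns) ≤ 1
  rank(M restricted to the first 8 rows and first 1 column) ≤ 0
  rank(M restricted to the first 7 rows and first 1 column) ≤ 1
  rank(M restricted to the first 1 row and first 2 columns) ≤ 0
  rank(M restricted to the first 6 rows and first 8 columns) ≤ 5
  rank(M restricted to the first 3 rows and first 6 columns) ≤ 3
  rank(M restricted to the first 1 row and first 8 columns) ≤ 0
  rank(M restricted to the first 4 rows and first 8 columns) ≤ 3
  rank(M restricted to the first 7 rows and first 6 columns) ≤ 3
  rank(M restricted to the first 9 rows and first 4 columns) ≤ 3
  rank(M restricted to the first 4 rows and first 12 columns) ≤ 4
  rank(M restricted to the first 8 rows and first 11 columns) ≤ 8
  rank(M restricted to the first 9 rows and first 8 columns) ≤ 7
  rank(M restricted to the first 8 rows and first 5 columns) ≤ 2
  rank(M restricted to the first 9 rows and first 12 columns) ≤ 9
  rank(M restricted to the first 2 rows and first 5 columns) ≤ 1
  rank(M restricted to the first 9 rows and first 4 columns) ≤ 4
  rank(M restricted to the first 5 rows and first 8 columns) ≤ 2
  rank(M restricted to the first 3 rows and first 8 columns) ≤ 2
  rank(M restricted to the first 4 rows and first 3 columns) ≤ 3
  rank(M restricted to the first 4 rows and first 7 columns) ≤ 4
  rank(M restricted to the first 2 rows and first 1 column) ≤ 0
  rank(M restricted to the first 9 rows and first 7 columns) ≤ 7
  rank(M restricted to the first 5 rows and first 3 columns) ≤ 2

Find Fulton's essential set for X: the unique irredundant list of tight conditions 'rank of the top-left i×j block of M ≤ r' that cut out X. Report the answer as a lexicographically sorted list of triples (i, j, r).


Propagating the 43 rank bounds to every northwest block:

  0 | 0 | 0 | 0 | 0 | 0 | 0 | 0 | 1 | 1 | 1 | 1
  0 | 1 | 1 | 1 | 1 | 1 | 1 | 1 | 2 | 2 | 2 | 2
  0 | 1 | 1 | 1 | 1 | 2 | 2 | 2 | 3 | 3 | 3 | 3
  0 | 1 | 1 | 1 | 1 | 2 | 2 | 2 | 3 | 4 | 4 | 4
  0 | 1 | 1 | 1 | 1 | 2 | 2 | 2 | 3 | 4 | 5 | 5
  0 | 1 | 2 | 2 | 2 | 3 | 3 | 3 | 4 | 5 | 6 | 6
  0 | 1 | 2 | 2 | 2 | 3 | 4 | 4 | 5 | 6 | 7 | 7
  0 | 1 | 2 | 2 | 2 | 3 | 4 | 5 | 6 | 7 | 8 | 8
  1 | 2 | 3 | 3 | 3 | 4 | 5 | 6 | 7 | 8 | 9 | 9
  1 | 2 | 3 | 3 | 4 | 5 | 6 | 7 | 8 | 9 | 10 | 10
  1 | 2 | 3 | 3 | 4 | 5 | 6 | 7 | 8 | 9 | 10 | 11
  1 | 2 | 3 | 4 | 5 | 6 | 7 | 8 | 9 | 10 | 11 | 12

second differences of R give the permutation w = (9, 2, 6, 10, 11, 3, 7, 8, 1, 5, 12, 4).

|D(w)|=34, |Ess(w)|=6:

[(1, 8, 0), (5, 5, 1), (5, 8, 2), (8, 1, 0), (8, 5, 2), (11, 4, 3)]


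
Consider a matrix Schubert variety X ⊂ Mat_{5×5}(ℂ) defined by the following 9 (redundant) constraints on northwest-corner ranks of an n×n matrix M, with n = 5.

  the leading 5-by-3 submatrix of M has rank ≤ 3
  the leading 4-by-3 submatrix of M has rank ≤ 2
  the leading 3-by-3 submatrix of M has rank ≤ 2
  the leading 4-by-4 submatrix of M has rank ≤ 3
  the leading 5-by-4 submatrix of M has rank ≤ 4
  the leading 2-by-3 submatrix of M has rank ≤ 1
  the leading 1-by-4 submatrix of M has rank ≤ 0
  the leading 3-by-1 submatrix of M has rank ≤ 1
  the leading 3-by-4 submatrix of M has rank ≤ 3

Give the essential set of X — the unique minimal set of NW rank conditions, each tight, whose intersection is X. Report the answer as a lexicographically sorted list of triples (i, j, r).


Recovering R(i,j) via the rank-extension bound from the 9 conditions:

  0  0  0  0  1
  1  1  1  1  2
  1  2  2  2  3
  1  2  2  3  4
  1  2  3  4  5

so w = (5, 1, 2, 4, 3).

2 SE-corners of the 5-cell Rothe diagram give Ess(w):

[(1, 4, 0), (4, 3, 2)]


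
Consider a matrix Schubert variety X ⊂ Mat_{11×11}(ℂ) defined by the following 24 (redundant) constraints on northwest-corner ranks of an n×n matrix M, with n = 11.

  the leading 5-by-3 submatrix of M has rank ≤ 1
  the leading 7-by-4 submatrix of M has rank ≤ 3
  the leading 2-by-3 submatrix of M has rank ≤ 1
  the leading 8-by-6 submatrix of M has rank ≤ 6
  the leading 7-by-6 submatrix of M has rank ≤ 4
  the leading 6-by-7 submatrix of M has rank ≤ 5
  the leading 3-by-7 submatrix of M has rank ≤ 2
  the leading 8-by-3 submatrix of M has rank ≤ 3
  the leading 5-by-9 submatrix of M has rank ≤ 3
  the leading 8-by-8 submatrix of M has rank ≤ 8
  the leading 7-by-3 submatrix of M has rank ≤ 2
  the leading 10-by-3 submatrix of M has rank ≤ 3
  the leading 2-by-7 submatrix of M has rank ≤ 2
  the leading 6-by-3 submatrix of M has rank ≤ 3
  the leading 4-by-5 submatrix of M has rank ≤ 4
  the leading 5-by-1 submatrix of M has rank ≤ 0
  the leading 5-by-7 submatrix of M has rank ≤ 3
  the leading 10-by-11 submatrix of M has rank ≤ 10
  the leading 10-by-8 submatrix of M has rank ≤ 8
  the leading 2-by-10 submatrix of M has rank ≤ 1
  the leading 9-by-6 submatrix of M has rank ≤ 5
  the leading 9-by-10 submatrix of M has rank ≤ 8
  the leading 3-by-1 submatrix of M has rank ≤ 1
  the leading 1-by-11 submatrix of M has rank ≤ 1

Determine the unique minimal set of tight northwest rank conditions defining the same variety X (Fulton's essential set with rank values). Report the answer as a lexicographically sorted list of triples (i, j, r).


Recovering R(i,j) via the rank-extension bound from the 24 conditions:

  0  1  1  1  1  1  1  1  1  1  1
  0  1  1  1  1  1  1  1  1  1  2
  0  1  1  2  2  2  2  2  2  2  3
  0  1  1  2  3  3  3  3  3  3  4
  0  1  1  2  3  3  3  3  3  4  5
  1  2  2  3  4  4  4  4  4  5  6
  1  2  2  3  4  4  5  5  5  6  7
  1  2  3  4  5  5  6  6  6  7  8
  1  2  3  4  5  5  6  7  7  8  9
  1  2  3  4  5  6  7  8  8  9  10
  1  2  3  4  5  6  7  8  9  10  11

hence w(1..11) = (2, 11, 4, 5, 10, 1, 7, 3, 8, 6, 9).

|D(w)|=23, |Ess(w)|=7:

[(2, 10, 1), (5, 1, 0), (5, 3, 1), (5, 9, 3), (7, 3, 2), (7, 6, 4), (9, 6, 5)]


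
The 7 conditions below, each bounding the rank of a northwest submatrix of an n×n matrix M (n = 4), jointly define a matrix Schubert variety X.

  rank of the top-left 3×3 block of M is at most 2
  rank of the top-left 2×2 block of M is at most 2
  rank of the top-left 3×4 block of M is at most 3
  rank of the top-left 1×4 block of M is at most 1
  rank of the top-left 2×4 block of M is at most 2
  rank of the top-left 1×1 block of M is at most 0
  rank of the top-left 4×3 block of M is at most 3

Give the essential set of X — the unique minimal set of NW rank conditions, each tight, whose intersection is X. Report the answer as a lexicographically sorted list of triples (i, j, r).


Reconstructing r_w from the 7 given conditions:

  i=1: 0 1 1 1
  i=2: 1 2 2 2
  i=3: 1 2 2 3
  i=4: 1 2 3 4

the unique w with this rank table is (2, 1, 4, 3).

Fulton essential set (2 of the 2 Rothe cells):

[(1, 1, 0), (3, 3, 2)]


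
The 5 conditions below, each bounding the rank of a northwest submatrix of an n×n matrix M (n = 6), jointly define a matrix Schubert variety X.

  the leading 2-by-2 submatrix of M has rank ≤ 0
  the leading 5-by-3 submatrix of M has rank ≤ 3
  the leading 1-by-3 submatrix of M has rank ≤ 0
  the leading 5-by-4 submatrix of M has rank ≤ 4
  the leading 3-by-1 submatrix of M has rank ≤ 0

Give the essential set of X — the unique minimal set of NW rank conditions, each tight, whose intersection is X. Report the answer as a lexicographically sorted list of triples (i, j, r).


The tightest implied rank at each (i,j), from the 5 conditions:

  0 0 0 1 1 1
  0 0 1 2 2 2
  0 1 2 3 3 3
  1 2 3 4 4 4
  1 2 3 4 5 5
  1 2 3 4 5 6

the unique w with this rank table is (4, 3, 2, 1, 5, 6).

|D(w)|=6, |Ess(w)|=3:

[(1, 3, 0), (2, 2, 0), (3, 1, 0)]


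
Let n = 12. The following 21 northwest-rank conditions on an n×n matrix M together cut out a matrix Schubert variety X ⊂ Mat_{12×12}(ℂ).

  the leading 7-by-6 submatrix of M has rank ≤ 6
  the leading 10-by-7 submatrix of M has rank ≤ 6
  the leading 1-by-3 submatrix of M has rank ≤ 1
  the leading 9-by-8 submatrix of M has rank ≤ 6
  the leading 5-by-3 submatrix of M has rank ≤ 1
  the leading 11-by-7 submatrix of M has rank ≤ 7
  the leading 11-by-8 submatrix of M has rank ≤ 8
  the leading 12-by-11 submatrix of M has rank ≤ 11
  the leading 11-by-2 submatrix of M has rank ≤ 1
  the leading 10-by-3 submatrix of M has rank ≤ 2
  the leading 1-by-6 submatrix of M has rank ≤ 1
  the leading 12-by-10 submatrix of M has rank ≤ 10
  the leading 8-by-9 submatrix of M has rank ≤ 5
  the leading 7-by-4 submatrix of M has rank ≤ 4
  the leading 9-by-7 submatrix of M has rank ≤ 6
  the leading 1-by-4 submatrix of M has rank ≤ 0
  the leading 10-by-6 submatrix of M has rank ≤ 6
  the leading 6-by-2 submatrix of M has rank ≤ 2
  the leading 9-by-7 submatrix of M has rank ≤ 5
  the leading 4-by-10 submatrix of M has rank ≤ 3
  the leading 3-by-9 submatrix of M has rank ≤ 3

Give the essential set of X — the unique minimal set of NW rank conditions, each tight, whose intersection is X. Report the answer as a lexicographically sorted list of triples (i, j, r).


The tightest implied rank at each (i,j), from the 21 conditions:

  0 | 0 | 0 | 0 | 1 | 1 | 1 | 1 | 1 | 1 | 1 | 1
  1 | 1 | 1 | 1 | 2 | 2 | 2 | 2 | 2 | 2 | 2 | 2
  1 | 1 | 1 | 2 | 3 | 3 | 3 | 3 | 3 | 3 | 3 | 3
  1 | 1 | 1 | 2 | 3 | 3 | 3 | 3 | 3 | 3 | 4 | 4
  1 | 1 | 1 | 2 | 3 | 4 | 4 | 4 | 4 | 4 | 5 | 5
  1 | 1 | 2 | 3 | 4 | 5 | 5 | 5 | 5 | 5 | 6 | 6
  1 | 1 | 2 | 3 | 4 | 5 | 5 | 5 | 5 | 6 | 7 | 7
  1 | 1 | 2 | 3 | 4 | 5 | 5 | 5 | 5 | 6 | 7 | 8
  1 | 1 | 2 | 3 | 4 | 5 | 5 | 6 | 6 | 7 | 8 | 9
  1 | 1 | 2 | 3 | 4 | 5 | 6 | 7 | 7 | 8 | 9 | 10
  1 | 1 | 2 | 3 | 4 | 5 | 6 | 7 | 8 | 9 | 10 | 11
  1 | 2 | 3 | 4 | 5 | 6 | 7 | 8 | 9 | 10 | 11 | 12

hence w(1..12) = (5, 1, 4, 11, 6, 3, 10, 12, 8, 7, 9, 2).

D(w) has 28 cells with 6 SE-corners; essential set:

[(1, 4, 0), (4, 10, 3), (5, 3, 1), (8, 9, 5), (9, 7, 5), (11, 2, 1)]


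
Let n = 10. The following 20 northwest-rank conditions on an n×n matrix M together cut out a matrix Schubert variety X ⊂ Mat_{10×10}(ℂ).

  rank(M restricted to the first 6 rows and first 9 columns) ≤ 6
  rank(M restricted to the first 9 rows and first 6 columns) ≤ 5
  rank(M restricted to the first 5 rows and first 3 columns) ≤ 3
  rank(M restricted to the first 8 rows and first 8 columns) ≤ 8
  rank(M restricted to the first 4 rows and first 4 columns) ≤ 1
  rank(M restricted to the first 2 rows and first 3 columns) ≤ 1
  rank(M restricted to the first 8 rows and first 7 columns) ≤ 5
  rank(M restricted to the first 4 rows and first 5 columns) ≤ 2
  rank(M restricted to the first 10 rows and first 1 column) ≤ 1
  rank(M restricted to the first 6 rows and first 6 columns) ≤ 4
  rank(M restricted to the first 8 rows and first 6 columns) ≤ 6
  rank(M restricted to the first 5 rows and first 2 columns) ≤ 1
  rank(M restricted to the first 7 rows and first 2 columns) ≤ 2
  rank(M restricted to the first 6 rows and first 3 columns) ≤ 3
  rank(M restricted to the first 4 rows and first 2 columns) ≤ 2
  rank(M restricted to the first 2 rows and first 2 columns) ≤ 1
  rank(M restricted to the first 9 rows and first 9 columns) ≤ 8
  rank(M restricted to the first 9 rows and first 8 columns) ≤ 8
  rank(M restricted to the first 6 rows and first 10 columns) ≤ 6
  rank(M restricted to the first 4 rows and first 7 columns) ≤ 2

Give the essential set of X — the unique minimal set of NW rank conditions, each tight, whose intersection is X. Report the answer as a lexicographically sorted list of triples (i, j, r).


Rank table r_w(10×10) implied by the 20 constraints:

  R[1]: 1, 1, 1, 1, 1, 1, 1, 1, 1, 1
  R[2]: 1, 1, 1, 1, 2, 2, 2, 2, 2, 2
  R[3]: 1, 1, 1, 1, 2, 2, 2, 3, 3, 3
  R[4]: 1, 1, 1, 1, 2, 2, 2, 3, 4, 4
  R[5]: 1, 1, 2, 2, 3, 3, 3, 4, 5, 5
  R[6]: 1, 2, 3, 3, 4, 4, 4, 5, 6, 6
  R[7]: 1, 2, 3, 4, 5, 5, 5, 6, 7, 7
  R[8]: 1, 2, 3, 4, 5, 5, 5, 6, 7, 8
  R[9]: 1, 2, 3, 4, 5, 5, 6, 7, 8, 9
  R[10]: 1, 2, 3, 4, 5, 6, 7, 8, 9, 10

so w = (1, 5, 8, 9, 3, 2, 4, 10, 7, 6).

5 SE-corners of the 17-cell Rothe diagram give Ess(w):

[(4, 4, 1), (4, 7, 2), (5, 2, 1), (8, 7, 5), (9, 6, 5)]


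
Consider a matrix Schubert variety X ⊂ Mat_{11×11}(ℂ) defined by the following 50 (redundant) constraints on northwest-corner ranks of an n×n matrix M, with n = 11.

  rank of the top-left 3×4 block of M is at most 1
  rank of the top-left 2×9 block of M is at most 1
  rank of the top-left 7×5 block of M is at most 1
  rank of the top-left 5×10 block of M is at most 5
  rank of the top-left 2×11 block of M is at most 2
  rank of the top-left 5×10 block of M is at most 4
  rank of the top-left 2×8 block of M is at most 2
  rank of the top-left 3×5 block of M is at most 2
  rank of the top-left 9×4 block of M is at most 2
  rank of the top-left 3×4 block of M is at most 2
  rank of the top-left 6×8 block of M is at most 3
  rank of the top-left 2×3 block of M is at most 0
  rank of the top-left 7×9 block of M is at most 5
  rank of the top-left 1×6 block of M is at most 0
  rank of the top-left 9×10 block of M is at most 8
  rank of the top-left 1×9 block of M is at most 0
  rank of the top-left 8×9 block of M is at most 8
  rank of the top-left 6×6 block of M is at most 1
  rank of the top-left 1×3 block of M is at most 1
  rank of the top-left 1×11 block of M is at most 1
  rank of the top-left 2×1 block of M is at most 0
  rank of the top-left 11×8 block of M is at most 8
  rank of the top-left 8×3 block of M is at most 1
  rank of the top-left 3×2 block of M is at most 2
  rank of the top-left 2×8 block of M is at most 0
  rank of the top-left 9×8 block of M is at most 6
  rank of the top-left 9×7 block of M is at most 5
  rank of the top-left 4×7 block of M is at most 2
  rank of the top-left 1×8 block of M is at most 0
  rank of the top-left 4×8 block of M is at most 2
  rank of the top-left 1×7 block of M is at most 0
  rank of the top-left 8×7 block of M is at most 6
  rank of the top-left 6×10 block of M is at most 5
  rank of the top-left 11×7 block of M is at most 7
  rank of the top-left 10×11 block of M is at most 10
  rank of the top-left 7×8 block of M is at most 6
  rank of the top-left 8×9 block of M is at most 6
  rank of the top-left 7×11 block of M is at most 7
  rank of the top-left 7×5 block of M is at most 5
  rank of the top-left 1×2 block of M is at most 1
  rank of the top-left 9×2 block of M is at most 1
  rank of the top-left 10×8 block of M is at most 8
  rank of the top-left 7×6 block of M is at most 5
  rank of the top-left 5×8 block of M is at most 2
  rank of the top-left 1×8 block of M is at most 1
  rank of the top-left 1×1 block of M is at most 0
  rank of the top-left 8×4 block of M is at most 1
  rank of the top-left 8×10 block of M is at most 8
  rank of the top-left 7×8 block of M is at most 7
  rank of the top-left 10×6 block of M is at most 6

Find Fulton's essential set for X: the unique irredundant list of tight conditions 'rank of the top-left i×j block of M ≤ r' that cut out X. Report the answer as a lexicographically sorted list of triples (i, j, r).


The tightest implied rank at each (i,j), from the 50 conditions:

  R[1]: 0  0  0  0  0  0  0  0  0  1  1
  R[2]: 0  0  0  0  0  0  0  0  1  2  2
  R[3]: 1  1  1  1  1  1  1  1  2  3  3
  R[4]: 1  1  1  1  1  1  2  2  3  4  4
  R[5]: 1  1  1  1  1  1  2  2  3  4  5
  R[6]: 1  1  1  1  1  1  2  3  4  5  6
  R[7]: 1  1  1  1  1  2  3  4  5  6  7
  R[8]: 1  1  1  1  2  3  4  5  6  7  8
  R[9]: 1  1  2  2  3  4  5  6  7  8  9
  R[10]: 1  2  3  3  4  5  6  7  8  9  10
  R[11]: 1  2  3  4  5  6  7  8  9  10  11

hence w(1..11) = (10, 9, 1, 7, 11, 8, 6, 5, 3, 2, 4).

Fulton essential set (7 of the 41 Rothe cells):

[(1, 9, 0), (2, 8, 0), (5, 8, 2), (6, 6, 1), (7, 5, 1), (8, 4, 1), (9, 2, 1)]


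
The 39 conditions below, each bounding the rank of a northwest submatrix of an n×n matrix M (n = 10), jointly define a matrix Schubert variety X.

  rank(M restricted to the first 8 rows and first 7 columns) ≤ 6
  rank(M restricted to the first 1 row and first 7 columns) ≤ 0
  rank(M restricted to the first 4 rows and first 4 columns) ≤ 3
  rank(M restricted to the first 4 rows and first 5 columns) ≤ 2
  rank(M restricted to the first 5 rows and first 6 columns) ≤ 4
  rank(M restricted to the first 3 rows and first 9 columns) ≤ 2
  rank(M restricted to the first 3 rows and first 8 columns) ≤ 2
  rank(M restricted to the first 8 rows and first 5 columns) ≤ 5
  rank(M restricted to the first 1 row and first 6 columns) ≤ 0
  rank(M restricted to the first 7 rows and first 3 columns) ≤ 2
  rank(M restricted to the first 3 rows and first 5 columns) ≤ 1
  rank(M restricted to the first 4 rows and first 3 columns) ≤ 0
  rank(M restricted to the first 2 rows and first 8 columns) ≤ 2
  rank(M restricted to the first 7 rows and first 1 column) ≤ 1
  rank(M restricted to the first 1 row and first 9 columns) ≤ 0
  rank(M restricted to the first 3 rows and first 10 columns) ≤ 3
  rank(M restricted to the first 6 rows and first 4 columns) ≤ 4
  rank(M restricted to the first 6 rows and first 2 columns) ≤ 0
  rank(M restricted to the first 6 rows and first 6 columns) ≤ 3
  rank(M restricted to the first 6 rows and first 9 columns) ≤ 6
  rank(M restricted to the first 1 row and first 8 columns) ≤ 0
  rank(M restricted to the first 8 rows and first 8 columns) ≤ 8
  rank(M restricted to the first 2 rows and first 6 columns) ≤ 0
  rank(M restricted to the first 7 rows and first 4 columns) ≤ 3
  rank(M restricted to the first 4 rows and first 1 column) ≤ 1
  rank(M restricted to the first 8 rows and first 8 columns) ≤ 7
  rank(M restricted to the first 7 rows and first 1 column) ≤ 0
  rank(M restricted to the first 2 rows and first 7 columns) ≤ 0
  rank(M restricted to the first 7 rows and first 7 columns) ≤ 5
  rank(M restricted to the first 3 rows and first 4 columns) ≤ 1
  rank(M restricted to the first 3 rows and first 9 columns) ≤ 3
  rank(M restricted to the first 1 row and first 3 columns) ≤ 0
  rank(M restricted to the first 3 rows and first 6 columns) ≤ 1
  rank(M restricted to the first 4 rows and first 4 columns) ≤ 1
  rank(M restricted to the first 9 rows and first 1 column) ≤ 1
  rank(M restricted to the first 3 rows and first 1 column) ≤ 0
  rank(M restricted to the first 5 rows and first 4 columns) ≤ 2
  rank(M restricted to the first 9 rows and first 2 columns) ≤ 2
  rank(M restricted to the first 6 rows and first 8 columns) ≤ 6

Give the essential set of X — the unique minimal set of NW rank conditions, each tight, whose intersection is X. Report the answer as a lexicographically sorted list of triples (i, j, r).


Recovering R(i,j) via the rank-extension bound from the 39 conditions:

  i=1: 0, 0, 0, 0, 0, 0, 0, 0, 0, 1
  i=2: 0, 0, 0, 0, 0, 0, 0, 1, 1, 2
  i=3: 0, 0, 0, 1, 1, 1, 1, 2, 2, 3
  i=4: 0, 0, 0, 1, 2, 2, 2, 3, 3, 4
  i=5: 0, 0, 1, 2, 3, 3, 3, 4, 4, 5
  i=6: 0, 0, 1, 2, 3, 3, 4, 5, 5, 6
  i=7: 0, 1, 2, 3, 4, 4, 5, 6, 6, 7
  i=8: 1, 2, 3, 4, 5, 5, 6, 7, 7, 8
  i=9: 1, 2, 3, 4, 5, 6, 7, 8, 8, 9
  i=10: 1, 2, 3, 4, 5, 6, 7, 8, 9, 10

giving w = (10, 8, 4, 5, 3, 7, 2, 1, 6, 9) via Δ²R.

6 SE-corners of the 28-cell Rothe diagram give Ess(w):

[(1, 9, 0), (2, 7, 0), (4, 3, 0), (6, 2, 0), (6, 6, 3), (7, 1, 0)]


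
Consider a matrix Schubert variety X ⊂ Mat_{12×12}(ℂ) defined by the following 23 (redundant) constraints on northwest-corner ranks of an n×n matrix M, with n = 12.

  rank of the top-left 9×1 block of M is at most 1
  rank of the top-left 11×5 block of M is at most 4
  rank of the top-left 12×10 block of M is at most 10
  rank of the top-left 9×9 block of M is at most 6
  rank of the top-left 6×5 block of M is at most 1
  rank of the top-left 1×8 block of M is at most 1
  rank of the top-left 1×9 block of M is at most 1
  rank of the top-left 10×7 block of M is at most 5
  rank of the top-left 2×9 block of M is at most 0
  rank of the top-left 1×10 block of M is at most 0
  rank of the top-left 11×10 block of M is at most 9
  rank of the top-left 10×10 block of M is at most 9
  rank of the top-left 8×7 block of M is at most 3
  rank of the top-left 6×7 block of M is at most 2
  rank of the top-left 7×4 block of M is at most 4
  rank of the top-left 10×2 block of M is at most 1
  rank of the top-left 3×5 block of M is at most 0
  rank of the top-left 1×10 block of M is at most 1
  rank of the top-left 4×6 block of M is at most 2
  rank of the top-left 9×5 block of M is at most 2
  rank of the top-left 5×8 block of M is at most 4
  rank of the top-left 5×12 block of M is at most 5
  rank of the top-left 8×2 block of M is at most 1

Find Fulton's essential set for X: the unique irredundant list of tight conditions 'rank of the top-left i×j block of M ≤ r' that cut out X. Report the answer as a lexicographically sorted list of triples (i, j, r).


Reconstructing r_w from the 23 given conditions:

  i=1: 0 0 0 0 0 0 0 0 0 0 1 1
  i=2: 0 0 0 0 0 0 0 0 0 1 2 2
  i=3: 0 0 0 0 0 1 1 1 1 2 3 3
  i=4: 1 1 1 1 1 2 2 2 2 3 4 4
  i=5: 1 1 1 1 1 2 2 3 3 4 5 5
  i=6: 1 1 1 1 1 2 2 3 4 5 6 6
  i=7: 1 1 2 2 2 3 3 4 5 6 7 7
  i=8: 1 1 2 2 2 3 3 4 5 6 7 8
  i=9: 1 1 2 2 2 3 4 5 6 7 8 9
  i=10: 1 1 2 3 3 4 5 6 7 8 9 10
  i=11: 1 2 3 4 4 5 6 7 8 9 10 11
  i=12: 1 2 3 4 5 6 7 8 9 10 11 12

reading off 1-entries of Δ²R: w = (11, 10, 6, 1, 8, 9, 3, 12, 7, 4, 2, 5).

8 SE-corners of the 43-cell Rothe diagram give Ess(w):

[(1, 10, 0), (2, 9, 0), (3, 5, 0), (6, 5, 1), (6, 7, 2), (8, 7, 3), (9, 5, 2), (10, 2, 1)]


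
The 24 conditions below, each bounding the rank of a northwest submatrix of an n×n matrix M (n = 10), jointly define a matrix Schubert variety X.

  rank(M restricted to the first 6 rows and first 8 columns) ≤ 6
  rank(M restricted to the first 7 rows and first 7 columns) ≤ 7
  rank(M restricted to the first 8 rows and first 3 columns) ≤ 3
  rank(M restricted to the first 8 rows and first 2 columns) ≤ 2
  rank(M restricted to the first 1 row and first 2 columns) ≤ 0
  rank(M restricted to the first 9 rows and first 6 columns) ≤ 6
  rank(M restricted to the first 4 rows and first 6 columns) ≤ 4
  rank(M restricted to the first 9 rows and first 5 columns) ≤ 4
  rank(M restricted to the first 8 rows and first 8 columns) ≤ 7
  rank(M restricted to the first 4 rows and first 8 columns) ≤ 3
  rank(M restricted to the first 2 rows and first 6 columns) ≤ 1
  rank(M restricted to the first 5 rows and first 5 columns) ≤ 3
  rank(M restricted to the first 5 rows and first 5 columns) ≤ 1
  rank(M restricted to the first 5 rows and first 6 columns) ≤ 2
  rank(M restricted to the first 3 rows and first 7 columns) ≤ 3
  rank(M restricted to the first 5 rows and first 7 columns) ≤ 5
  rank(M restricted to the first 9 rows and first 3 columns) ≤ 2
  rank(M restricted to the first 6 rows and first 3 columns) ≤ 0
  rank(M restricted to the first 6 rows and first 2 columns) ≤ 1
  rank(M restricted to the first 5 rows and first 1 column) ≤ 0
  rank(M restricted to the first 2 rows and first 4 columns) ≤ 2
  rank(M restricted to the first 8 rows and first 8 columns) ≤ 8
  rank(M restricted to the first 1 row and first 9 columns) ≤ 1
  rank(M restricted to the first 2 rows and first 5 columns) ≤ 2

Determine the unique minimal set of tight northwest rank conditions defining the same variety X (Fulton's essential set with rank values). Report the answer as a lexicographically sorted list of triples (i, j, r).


The tightest implied rank at each (i,j), from the 24 conditions:

  row 1: 0 | 0 | 0 | 1 | 1 | 1 | 1 | 1 | 1 | 1
  row 2: 0 | 0 | 0 | 1 | 1 | 1 | 2 | 2 | 2 | 2
  row 3: 0 | 0 | 0 | 1 | 1 | 2 | 3 | 3 | 3 | 3
  row 4: 0 | 0 | 0 | 1 | 1 | 2 | 3 | 3 | 4 | 4
  row 5: 0 | 0 | 0 | 1 | 1 | 2 | 3 | 4 | 5 | 5
  row 6: 0 | 0 | 0 | 1 | 2 | 3 | 4 | 5 | 6 | 6
  row 7: 1 | 1 | 1 | 2 | 3 | 4 | 5 | 6 | 7 | 7
  row 8: 1 | 2 | 2 | 3 | 4 | 5 | 6 | 7 | 8 | 8
  row 9: 1 | 2 | 2 | 3 | 4 | 5 | 6 | 7 | 8 | 9
  row 10: 1 | 2 | 3 | 4 | 5 | 6 | 7 | 8 | 9 | 10

hence w(1..10) = (4, 7, 6, 9, 8, 5, 1, 2, 10, 3).

5 SE-corners of the 25-cell Rothe diagram give Ess(w):

[(2, 6, 1), (4, 8, 3), (5, 5, 1), (6, 3, 0), (9, 3, 2)]
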